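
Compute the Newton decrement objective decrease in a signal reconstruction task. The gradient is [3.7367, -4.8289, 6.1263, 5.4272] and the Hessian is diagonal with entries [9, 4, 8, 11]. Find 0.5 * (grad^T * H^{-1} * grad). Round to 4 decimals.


Step 1: H is diagonal, so H^(-1) * g = [0.4152, -1.2072, 0.7658, 0.4934].
Step 2: g^T H^(-1) g = sum_i g_i^2 / H_ii
  = (3.7367)^2/9 + (-4.8289)^2/4 + (6.1263)^2/8 + (5.4272)^2/11
  = 1.5514 + 5.8296 + 4.6914 + 2.6777 = 14.7501
Step 3: Objective decrease = 0.5 * g^T H^(-1) g = 7.3751


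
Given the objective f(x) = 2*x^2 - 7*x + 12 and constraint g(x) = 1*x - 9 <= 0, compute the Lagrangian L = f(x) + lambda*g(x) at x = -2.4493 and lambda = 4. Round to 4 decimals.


Step 1: Evaluate f(x).
f(-2.4493) = 2*(-2.4493)^2 - 7*(-2.4493) + 12 = 41.1432
Step 2: Evaluate g(x).
g(-2.4493) = 1*-2.4493 - 9 = -11.4493
Step 3: Compute Lagrangian.
L = 41.1432 + 4*-11.4493 = -4.654


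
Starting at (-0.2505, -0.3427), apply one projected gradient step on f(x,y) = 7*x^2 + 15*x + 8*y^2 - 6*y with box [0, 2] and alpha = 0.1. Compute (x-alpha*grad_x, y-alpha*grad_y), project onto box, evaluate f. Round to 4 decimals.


Step 1: Compute gradient at (-0.2505, -0.3427).
grad_x = 2*7*-0.2505 + 15 = 11.493
grad_y = 2*8*-0.3427 - 6 = -11.4832
Step 2: Gradient step.
x_raw = -0.2505 - 0.1*11.493 = -1.3998
y_raw = -0.3427 - 0.1*-11.4832 = 0.8056
Step 3: Project onto [0, 2].
x_proj = clip(-1.3998) = 0.0
y_proj = clip(0.8056) = 0.8056
Step 4: Evaluate f.
f(0.0, 0.8056) = 0.3585


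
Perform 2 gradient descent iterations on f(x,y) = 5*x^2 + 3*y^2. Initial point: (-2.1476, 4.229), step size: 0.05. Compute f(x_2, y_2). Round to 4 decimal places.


Gradient descent on f(x,y) = 5*x^2 + 3*y^2.
Starting point: (-2.1476, 4.229), alpha = 0.05
Step 1: grad_x = 2*5*-2.1476 = -21.476, grad_y = 2*3*4.229 = 25.374
  x_1 = -2.1476 - 0.05*-21.476 = -1.0738
  y_1 = 4.229 - 0.05*25.374 = 2.9603
Step 2: grad_x = 2*5*-1.0738 = -10.738, grad_y = 2*3*2.9603 = 17.7618
  x_2 = -1.0738 - 0.05*-10.738 = -0.5369
  y_2 = 2.9603 - 0.05*17.7618 = 2.0722
f(-0.5369, 2.0722) = 5*(-0.5369)^2 + 3*2.0722^2 = 14.3235


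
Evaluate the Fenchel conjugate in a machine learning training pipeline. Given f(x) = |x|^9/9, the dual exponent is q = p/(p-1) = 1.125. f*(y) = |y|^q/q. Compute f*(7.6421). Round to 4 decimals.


The conjugate exponent q satisfies 1/p + 1/q = 1.
p = 9, so q = 9/(9 - 1) = 1.125
|y|^q = 7.6421^1.125 = 9.854
f*(7.6421) = 9.854 / 1.125 = 8.7591


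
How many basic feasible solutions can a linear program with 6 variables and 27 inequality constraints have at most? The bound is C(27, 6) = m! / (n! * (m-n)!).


Each vertex corresponds to some choice of n active constraints out of m, so the number of vertices is at most C(m, n) = m! / (n!(m-n)!).
m = 27, n = 6
Numerator: 27 * 26 * 25 * 24 * 23 * 22
Denominator: 6! = 720
C(27, 6) = 296010


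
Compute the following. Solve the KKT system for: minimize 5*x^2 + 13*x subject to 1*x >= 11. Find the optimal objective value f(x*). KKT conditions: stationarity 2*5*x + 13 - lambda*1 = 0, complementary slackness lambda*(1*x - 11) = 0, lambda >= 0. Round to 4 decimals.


Step 1: Try lambda = 0 (constraint inactive).
x_unc = -13/(2*5) = -1.3
Check: 1*-1.3 = -1.3 < 11 -- violated!
Step 2: Constraint must be active: 1*x = 11
x* = 11/1 = 11.0
lambda = (2*5*11.0 + 13)/1 = 123.0
Step 3: Compute optimal value.
f(x*) = 5*11.0^2 + 13*11.0 = 748.0


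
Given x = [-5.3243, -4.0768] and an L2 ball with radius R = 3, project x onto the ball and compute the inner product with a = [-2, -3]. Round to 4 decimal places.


Step 1: Compute ||x|| (intermediates to 6 decimals).
||x|| = sqrt((-5.3243)^2 + (-4.0768)^2) = 6.705853
Step 2: Project.
Since ||x|| > R, scale = R/||x|| = 3/6.705853 = 0.44737, proj(x) = scale * x
proj(x) = [-2.381932, -1.823838]
Step 3: Dot product.
a^T * proj(x) = -2*(-2.381932) - 3*(-1.823838) = 10.2354


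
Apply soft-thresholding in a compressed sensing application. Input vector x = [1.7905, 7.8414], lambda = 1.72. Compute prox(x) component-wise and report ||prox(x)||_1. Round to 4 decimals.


Soft-thresholding with lambda = 1.72:
prox(1.7905) = sign(1.7905)*max(|1.7905| - 1.72, 0) = 0.0705
prox(7.8414) = sign(7.8414)*max(|7.8414| - 1.72, 0) = 6.1214
prox(x) = [0.0705, 6.1214]
||prox(x)||_1 = 0.0705 + 6.1214 = 6.1919


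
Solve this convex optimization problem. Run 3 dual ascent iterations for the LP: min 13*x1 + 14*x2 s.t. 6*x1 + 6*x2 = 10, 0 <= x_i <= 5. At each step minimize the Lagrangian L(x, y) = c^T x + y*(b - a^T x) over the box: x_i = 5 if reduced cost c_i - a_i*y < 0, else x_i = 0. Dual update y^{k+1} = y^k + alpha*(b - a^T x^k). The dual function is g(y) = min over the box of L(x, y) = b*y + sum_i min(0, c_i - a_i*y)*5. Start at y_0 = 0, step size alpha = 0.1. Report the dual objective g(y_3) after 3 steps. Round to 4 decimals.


Dual ascent for LP: min 13*x1 + 14*x2, 6*x1 + 6*x2 = 10, 0 <= x_i <= 5
Step 1: y^k = 0.0, reduced costs: (13.0, 14.0)
  x^k = (0.0, 0.0), subgradient = b - a^T x = 10.0
  y^{k+1} = 0.0 + 0.1*10.0 = 1.0
Step 2: y^k = 1.0, reduced costs: (7.0, 8.0)
  x^k = (0.0, 0.0), subgradient = b - a^T x = 10.0
  y^{k+1} = 1.0 + 0.1*10.0 = 2.0
Step 3: y^k = 2.0, reduced costs: (1.0, 2.0)
  x^k = (0.0, 0.0), subgradient = b - a^T x = 10.0
  y^{k+1} = 2.0 + 0.1*10.0 = 3.0
Dual objective at y_3 = 3.0: reduced costs (-5.0, -4.0), box minimizer x = (5.0, 5.0)
g(y_3) = b*y + (c1 - a1*y)*x1 + (c2 - a2*y)*x2 = 10*3.0 + (-5.0)*5.0 + (-4.0)*5.0 = 30.0 - 25.0 - 20.0 = -15.0


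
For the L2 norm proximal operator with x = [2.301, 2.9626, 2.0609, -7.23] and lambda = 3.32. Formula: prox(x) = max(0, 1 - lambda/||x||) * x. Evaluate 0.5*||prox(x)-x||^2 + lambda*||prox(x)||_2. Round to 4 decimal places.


Step 1: Compute ||x||.
||x|| = 8.4019
Step 2: Compute scaling factor.
scale = max(0, 1 - 3.32/8.4019) = 0.6049
Step 3: prox(x) = [1.3918, 1.7919, 1.2465, -4.3731]
||prox(x)|| = 5.0819
Step 4: Proximal objective.
0.5*||prox-x||^2 = 5.5112
lambda*||prox|| = 16.8719
Total = 22.3831


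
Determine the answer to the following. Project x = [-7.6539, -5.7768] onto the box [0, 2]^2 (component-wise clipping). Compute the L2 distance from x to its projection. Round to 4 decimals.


Project each component onto [0, 2].
clip(-7.6539) = 0.0, clip(-5.7768) = 0.0
Projection = [0.0, 0.0]
Squared diffs: [58.5822, 33.3714]
Distance = sqrt(91.9536) = 9.5892


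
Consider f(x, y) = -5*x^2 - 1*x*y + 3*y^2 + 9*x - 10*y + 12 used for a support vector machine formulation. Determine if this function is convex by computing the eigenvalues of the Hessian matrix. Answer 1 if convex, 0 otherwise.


The Hessian of f(x,y) = -5*x^2 - 1*x*y + 3*y^2 + 9*x - 10*y + 12 is:
H = [[-10, -1], [-1, 6]]
Trace = -10 + 6 = -4
Determinant = -10*6 - (-1)^2 = -61
Discriminant = (-4)^2 - 4*-61 = 260.0
Eigenvalues: lambda_1 = -10.0623, lambda_2 = 6.0623
The function is not convex.

0


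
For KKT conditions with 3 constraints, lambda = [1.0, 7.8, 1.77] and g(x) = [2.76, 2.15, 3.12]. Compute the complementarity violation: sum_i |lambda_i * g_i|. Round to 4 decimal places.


KKT complementary slackness check:
lambda_1 * g_1 = 1.0 * 2.76 = 2.76
lambda_2 * g_2 = 7.8 * 2.15 = 16.77
lambda_3 * g_3 = 1.77 * 3.12 = 5.5224
Total violation = 2.76 + 16.77 + 5.5224 = 25.0524


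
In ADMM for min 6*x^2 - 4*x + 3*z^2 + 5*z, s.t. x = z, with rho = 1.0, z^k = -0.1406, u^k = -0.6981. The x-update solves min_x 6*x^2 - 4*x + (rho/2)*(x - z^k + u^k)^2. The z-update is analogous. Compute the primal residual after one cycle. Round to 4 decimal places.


ADMM iteration with rho = 1.0, z^k = -0.1406, u^k = -0.6981
Step 1: x-update.
Minimize 6*x^2 - 4*x + (1.0/2)*(x + 0.1406 - 0.6981)^2
FOC: (2*6 + 1.0)*x = 4 + 1.0*(-0.1406 + 0.6981)
x^{k+1} = 0.3506
Step 2: z-update.
Minimize 3*z^2 + 5*z + (1.0/2)*(0.3506 - z - 0.6981)^2
FOC: (2*3 + 1.0)*z = -5 + 1.0*(0.3506 - 0.6981)
z^{k+1} = -0.7639
Step 3: u-update.
u^{k+1} = -0.6981 + 0.3506 + 0.7639 = 0.4164
Step 4: Primal residual = |0.3506 + 0.7639| = 1.1145


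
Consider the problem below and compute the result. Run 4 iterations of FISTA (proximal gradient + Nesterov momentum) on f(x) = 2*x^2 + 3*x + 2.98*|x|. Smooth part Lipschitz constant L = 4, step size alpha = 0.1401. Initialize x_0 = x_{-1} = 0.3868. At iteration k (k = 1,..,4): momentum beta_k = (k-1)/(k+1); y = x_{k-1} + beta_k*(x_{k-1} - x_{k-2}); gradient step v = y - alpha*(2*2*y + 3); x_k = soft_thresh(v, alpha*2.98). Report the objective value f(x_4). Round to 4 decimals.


FISTA on f(x) = 2*x^2 + 3*x + 2.98*|x|
L = 4, alpha = 0.1401
Iteration 1: beta = 0.0, y = 0.3868 + 0.0*(0.3868 - 0.3868) = 0.3868
  grad(y) = 4.5472, v = y - alpha*grad = -0.2503
  prox(v) = soft_thresh(-0.2503, 0.4175) = 0.0
Iteration 2: beta = 0.3333, y = 0.0 + 0.3333*(0.0 - 0.3868) = -0.1289
  grad(y) = 2.4843, v = y - alpha*grad = -0.477
  prox(v) = soft_thresh(-0.477, 0.4175) = -0.0595
Iteration 3: beta = 0.5, y = -0.0595 + 0.5*(-0.0595 - 0.0) = -0.0892
  grad(y) = 2.6431, v = y - alpha*grad = -0.4595
  prox(v) = soft_thresh(-0.4595, 0.4175) = -0.042
Iteration 4: beta = 0.6, y = -0.042 + 0.6*(-0.042 + 0.0595) = -0.0315
  grad(y) = 2.8738, v = y - alpha*grad = -0.4342
  prox(v) = soft_thresh(-0.4342, 0.4175) = -0.0167
f(x_4) = 2*(-0.0167)^2 + 3*(-0.0167) + 2.98*|-0.0167| = 0.0002


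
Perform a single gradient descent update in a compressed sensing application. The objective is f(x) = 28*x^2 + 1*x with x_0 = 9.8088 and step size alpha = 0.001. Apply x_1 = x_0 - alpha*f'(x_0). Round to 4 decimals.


We compute the gradient at x_0 and apply the update.
f'(x) = 56*x + 1
f'(9.8088) = 56*9.8088 + 1 = 550.2928
x_1 = 9.8088 - 0.001*550.2928 = 9.2585


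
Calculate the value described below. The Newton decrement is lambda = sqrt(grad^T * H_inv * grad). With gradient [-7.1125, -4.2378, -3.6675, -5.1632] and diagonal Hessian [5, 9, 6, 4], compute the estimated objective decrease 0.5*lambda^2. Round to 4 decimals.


Step 1: H is diagonal, so H^(-1) * g = [-1.4225, -0.4709, -0.6113, -1.2908].
Step 2: g^T H^(-1) g = sum_i g_i^2 / H_ii
  = (-7.1125)^2/5 + (-4.2378)^2/9 + (-3.6675)^2/6 + (-5.1632)^2/4
  = 10.1175 + 1.9954 + 2.2418 + 6.6647 = 21.0194
Step 3: Objective decrease = 0.5 * g^T H^(-1) g = 10.5097


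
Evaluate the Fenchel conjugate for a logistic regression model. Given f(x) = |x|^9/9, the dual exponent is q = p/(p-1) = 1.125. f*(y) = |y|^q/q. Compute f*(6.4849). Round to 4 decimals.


The conjugate exponent q satisfies 1/p + 1/q = 1.
p = 9, so q = 9/(9 - 1) = 1.125
|y|^q = 6.4849^1.125 = 8.192
f*(6.4849) = 8.192 / 1.125 = 7.2818


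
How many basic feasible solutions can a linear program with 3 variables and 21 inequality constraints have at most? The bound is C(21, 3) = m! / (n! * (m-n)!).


Each vertex corresponds to some choice of n active constraints out of m, so the number of vertices is at most C(m, n) = m! / (n!(m-n)!).
m = 21, n = 3
Numerator: 21 * 20 * 19
Denominator: 3! = 6
C(21, 3) = 1330


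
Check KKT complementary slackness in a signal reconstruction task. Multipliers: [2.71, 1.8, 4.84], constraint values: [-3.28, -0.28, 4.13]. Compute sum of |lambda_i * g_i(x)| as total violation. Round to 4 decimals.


KKT complementary slackness check:
lambda_1 * g_1 = 2.71 * -3.28 = -8.8888
lambda_2 * g_2 = 1.8 * -0.28 = -0.504
lambda_3 * g_3 = 4.84 * 4.13 = 19.9892
Total violation = 8.8888 + 0.504 + 19.9892 = 29.382


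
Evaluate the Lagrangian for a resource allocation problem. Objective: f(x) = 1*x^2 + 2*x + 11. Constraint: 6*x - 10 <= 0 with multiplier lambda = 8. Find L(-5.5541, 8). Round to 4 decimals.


Step 1: Evaluate f(x).
f(-5.5541) = 1*(-5.5541)^2 + 2*(-5.5541) + 11 = 30.7398
Step 2: Evaluate g(x).
g(-5.5541) = 6*-5.5541 - 10 = -43.3246
Step 3: Compute Lagrangian.
L = 30.7398 + 8*-43.3246 = -315.857


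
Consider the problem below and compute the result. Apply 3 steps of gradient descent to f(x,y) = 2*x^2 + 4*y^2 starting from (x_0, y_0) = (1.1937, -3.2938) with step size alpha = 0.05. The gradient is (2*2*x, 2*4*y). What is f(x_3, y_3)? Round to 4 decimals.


Gradient descent on f(x,y) = 2*x^2 + 4*y^2.
Starting point: (1.1937, -3.2938), alpha = 0.05
Step 1: grad_x = 2*2*1.1937 = 4.7748, grad_y = 2*4*-3.2938 = -26.3504
  x_1 = 1.1937 - 0.05*4.7748 = 0.955
  y_1 = -3.2938 - 0.05*-26.3504 = -1.9763
Step 2: grad_x = 2*2*0.955 = 3.8198, grad_y = 2*4*-1.9763 = -15.8102
  x_2 = 0.955 - 0.05*3.8198 = 0.764
  y_2 = -1.9763 - 0.05*-15.8102 = -1.1858
Step 3: grad_x = 2*2*0.764 = 3.0559, grad_y = 2*4*-1.1858 = -9.4861
  x_3 = 0.764 - 0.05*3.0559 = 0.6112
  y_3 = -1.1858 - 0.05*-9.4861 = -0.7115
f(0.6112, -0.7115) = 2*0.6112^2 + 4*(-0.7115)^2 = 2.7718


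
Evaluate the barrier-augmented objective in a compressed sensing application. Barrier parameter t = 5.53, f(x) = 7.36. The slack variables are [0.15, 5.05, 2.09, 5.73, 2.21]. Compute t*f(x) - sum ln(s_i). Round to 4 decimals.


Step 1: Compute log-barrier.
ln values: [-1.8971, 1.6194, 0.7372, 1.7457, 0.793]
phi = -(-1.8971 + 1.6194 + 0.7372 + 1.7457 + 0.793) = -2.9981
Step 2: Compute augmented objective.
t*f(x) = 5.53*7.36 = 40.7008
Total = 40.7008 - 2.9981 = 37.7027


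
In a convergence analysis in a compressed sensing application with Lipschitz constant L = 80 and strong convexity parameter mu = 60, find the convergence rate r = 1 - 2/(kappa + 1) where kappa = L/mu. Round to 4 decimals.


Step 1: Compute the condition number.
kappa = L/mu = 80/60 = 1.3333
Step 2: Compute the convergence rate.
r = 1 - 2/(kappa + 1) = 1 - 2*mu/(L + mu) = (L - mu)/(L + mu) = 20/140 = 0.1429


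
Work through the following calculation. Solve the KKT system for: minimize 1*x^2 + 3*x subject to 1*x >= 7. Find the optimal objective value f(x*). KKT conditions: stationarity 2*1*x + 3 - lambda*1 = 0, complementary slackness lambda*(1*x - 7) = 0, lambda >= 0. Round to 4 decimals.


Step 1: Try lambda = 0 (constraint inactive).
x_unc = -3/(2*1) = -1.5
Check: 1*-1.5 = -1.5 < 7 -- violated!
Step 2: Constraint must be active: 1*x = 7
x* = 7/1 = 7.0
lambda = (2*1*7.0 + 3)/1 = 17.0
Step 3: Compute optimal value.
f(x*) = 1*7.0^2 + 3*7.0 = 70.0


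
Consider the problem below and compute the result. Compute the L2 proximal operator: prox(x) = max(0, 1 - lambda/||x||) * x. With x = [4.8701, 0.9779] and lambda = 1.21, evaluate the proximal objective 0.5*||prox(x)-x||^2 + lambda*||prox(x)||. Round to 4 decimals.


Step 1: Compute ||x||.
||x|| = 4.9673
Step 2: Compute scaling factor.
scale = max(0, 1 - 1.21/4.9673) = 0.7564
Step 3: prox(x) = [3.6838, 0.7397]
||prox(x)|| = 3.7573
Step 4: Proximal objective.
0.5*||prox-x||^2 = 0.7321
lambda*||prox|| = 4.5463
Total = 5.2784


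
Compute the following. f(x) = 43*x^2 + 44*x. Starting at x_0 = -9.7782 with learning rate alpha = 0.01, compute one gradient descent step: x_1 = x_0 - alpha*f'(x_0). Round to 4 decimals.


We compute the gradient at x_0 and apply the update.
f'(x) = 86*x + 44
f'(-9.7782) = 86*-9.7782 + 44 = -796.9252
x_1 = -9.7782 - 0.01*-796.9252 = -1.8089


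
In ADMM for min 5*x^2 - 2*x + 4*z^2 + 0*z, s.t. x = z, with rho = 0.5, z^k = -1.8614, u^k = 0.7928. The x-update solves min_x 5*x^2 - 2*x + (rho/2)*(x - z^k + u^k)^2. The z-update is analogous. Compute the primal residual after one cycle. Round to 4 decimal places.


ADMM iteration with rho = 0.5, z^k = -1.8614, u^k = 0.7928
Step 1: x-update.
Minimize 5*x^2 - 2*x + (0.5/2)*(x + 1.8614 + 0.7928)^2
FOC: (2*5 + 0.5)*x = 2 + 0.5*(-1.8614 - 0.7928)
x^{k+1} = 0.0641
Step 2: z-update.
Minimize 4*z^2 + 0*z + (0.5/2)*(0.0641 - z + 0.7928)^2
FOC: (2*4 + 0.5)*z = 0 + 0.5*(0.0641 + 0.7928)
z^{k+1} = 0.0504
Step 3: u-update.
u^{k+1} = 0.7928 + 0.0641 - 0.0504 = 0.8065
Step 4: Primal residual = |0.0641 - 0.0504| = 0.0137


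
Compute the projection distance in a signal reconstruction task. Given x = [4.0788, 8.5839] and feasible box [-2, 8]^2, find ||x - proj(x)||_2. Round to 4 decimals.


Project each component onto [-2, 8].
clip(4.0788) = 4.0788, clip(8.5839) = 8.0
Projection = [4.0788, 8.0]
Squared diffs: [0.0, 0.3409]
Distance = sqrt(0.3409) = 0.5839


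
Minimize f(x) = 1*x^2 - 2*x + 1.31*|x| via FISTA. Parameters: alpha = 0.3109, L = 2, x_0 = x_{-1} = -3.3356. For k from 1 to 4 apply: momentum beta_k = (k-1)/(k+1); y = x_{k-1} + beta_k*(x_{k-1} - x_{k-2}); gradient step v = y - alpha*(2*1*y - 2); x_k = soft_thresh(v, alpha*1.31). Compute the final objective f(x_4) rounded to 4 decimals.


FISTA on f(x) = 1*x^2 - 2*x + 1.31*|x|
L = 2, alpha = 0.3109
Iteration 1: beta = 0.0, y = -3.3356 + 0.0*(-3.3356 + 3.3356) = -3.3356
  grad(y) = -8.6712, v = y - alpha*grad = -0.6397
  prox(v) = soft_thresh(-0.6397, 0.4073) = -0.2324
Iteration 2: beta = 0.3333, y = -0.2324 + 0.3333*(-0.2324 + 3.3356) = 0.8019
  grad(y) = -0.3961, v = y - alpha*grad = 0.9251
  prox(v) = soft_thresh(0.9251, 0.4073) = 0.5178
Iteration 3: beta = 0.5, y = 0.5178 + 0.5*(0.5178 + 0.2324) = 0.8929
  grad(y) = -0.2141, v = y - alpha*grad = 0.9595
  prox(v) = soft_thresh(0.9595, 0.4073) = 0.5522
Iteration 4: beta = 0.6, y = 0.5522 + 0.6*(0.5522 - 0.5178) = 0.5729
  grad(y) = -0.8542, v = y - alpha*grad = 0.8385
  prox(v) = soft_thresh(0.8385, 0.4073) = 0.4312
f(x_4) = 1*0.4312^2 - 2*0.4312 + 1.31*|0.4312| = -0.1116


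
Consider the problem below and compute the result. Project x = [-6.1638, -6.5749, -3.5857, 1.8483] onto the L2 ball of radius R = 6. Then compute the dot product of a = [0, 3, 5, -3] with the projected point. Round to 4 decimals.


Step 1: Compute ||x|| (intermediates to 6 decimals).
||x|| = sqrt((-6.1638)^2 + (-6.5749)^2 + (-3.5857)^2 + 1.8483^2) = 9.873966
Step 2: Project.
Since ||x|| > R, scale = R/||x|| = 6/9.873966 = 0.607659, proj(x) = scale * x
proj(x) = [-3.745489, -3.995297, -2.178883, 1.123136]
Step 3: Dot product.
a^T * proj(x) = 0*(-3.745489) + 3*(-3.995297) + 5*(-2.178883) - 3*1.123136 = -26.2497


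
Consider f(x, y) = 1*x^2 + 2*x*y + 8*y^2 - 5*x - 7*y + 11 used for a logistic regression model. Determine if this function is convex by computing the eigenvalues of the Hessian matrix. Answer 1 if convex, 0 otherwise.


The Hessian of f(x,y) = 1*x^2 + 2*x*y + 8*y^2 - 5*x - 7*y + 11 is:
H = [[2, 2], [2, 16]]
Trace = 2 + 16 = 18
Determinant = 2*16 - (2)^2 = 28
Discriminant = (18)^2 - 4*28 = 212.0
Eigenvalues: lambda_1 = 1.7199, lambda_2 = 16.2801
The function is convex.

1


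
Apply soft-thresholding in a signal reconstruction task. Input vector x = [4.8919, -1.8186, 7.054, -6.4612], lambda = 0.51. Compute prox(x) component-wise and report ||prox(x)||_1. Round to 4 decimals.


Soft-thresholding with lambda = 0.51:
prox(4.8919) = sign(4.8919)*max(|4.8919| - 0.51, 0) = 4.3819
prox(-1.8186) = sign(-1.8186)*max(|-1.8186| - 0.51, 0) = -1.3086
prox(7.054) = sign(7.054)*max(|7.054| - 0.51, 0) = 6.544
prox(-6.4612) = sign(-6.4612)*max(|-6.4612| - 0.51, 0) = -5.9512
prox(x) = [4.3819, -1.3086, 6.544, -5.9512]
||prox(x)||_1 = 4.3819 + 1.3086 + 6.544 + 5.9512 = 18.1857


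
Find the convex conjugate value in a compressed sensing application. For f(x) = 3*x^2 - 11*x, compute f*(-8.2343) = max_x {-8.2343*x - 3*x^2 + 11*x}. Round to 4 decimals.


f*(y) = sup_x {y*x - a*x^2 - b*x} = sup_x {(y-b)*x - a*x^2}
FOC: (y - b) - 2a*x = 0 => x* = (y - b)/(2a)
x* = (-8.2343 + 11)/(2*3) = 0.461
f*(-8.2343) = (y-b)^2/(4a) = (-8.2343 + 11)^2/(4*3)
= 7.6491/12 = 0.6374


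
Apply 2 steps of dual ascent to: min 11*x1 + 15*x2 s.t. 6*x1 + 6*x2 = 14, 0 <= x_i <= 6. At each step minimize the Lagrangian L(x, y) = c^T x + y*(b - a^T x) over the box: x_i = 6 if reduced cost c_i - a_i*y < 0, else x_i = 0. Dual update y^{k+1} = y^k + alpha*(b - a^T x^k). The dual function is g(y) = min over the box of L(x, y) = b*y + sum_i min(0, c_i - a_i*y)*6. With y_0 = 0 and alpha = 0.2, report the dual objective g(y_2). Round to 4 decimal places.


Dual ascent for LP: min 11*x1 + 15*x2, 6*x1 + 6*x2 = 14, 0 <= x_i <= 6
Step 1: y^k = 0.0, reduced costs: (11.0, 15.0)
  x^k = (0.0, 0.0), subgradient = b - a^T x = 14.0
  y^{k+1} = 0.0 + 0.2*14.0 = 2.8
Step 2: y^k = 2.8, reduced costs: (-5.8, -1.8)
  x^k = (6.0, 6.0), subgradient = b - a^T x = -58.0
  y^{k+1} = 2.8 + 0.2*-58.0 = -8.8
Dual objective at y_2 = -8.8: reduced costs (63.8, 67.8), box minimizer x = (0.0, 0.0)
g(y_2) = b*y + (c1 - a1*y)*x1 + (c2 - a2*y)*x2 = 14*(-8.8) + 63.8*0.0 + 67.8*0.0 = -123.2 + 0.0 + 0.0 = -123.2


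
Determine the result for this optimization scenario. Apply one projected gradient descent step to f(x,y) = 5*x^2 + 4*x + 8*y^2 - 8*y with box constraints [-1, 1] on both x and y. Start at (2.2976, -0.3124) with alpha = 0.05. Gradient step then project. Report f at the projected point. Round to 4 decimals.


Step 1: Compute gradient at (2.2976, -0.3124).
grad_x = 2*5*2.2976 + 4 = 26.976
grad_y = 2*8*-0.3124 - 8 = -12.9984
Step 2: Gradient step.
x_raw = 2.2976 - 0.05*26.976 = 0.9488
y_raw = -0.3124 - 0.05*-12.9984 = 0.3375
Step 3: Project onto [-1, 1].
x_proj = clip(0.9488) = 0.9488
y_proj = clip(0.3375) = 0.3375
Step 4: Evaluate f.
f(0.9488, 0.3375) = 6.5075


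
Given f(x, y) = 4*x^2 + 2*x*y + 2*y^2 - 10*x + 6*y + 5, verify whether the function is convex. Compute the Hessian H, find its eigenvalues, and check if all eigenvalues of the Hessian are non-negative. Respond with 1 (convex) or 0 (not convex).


The Hessian of f(x,y) = 4*x^2 + 2*x*y + 2*y^2 - 10*x + 6*y + 5 is:
H = [[8, 2], [2, 4]]
Trace = 8 + 4 = 12
Determinant = 8*4 - (2)^2 = 28
Discriminant = (12)^2 - 4*28 = 32.0
Eigenvalues: lambda_1 = 3.1716, lambda_2 = 8.8284
The function is convex.

1


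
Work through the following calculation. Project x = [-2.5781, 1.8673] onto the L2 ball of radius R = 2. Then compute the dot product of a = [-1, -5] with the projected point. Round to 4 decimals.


Step 1: Compute ||x|| (intermediates to 6 decimals).
||x|| = sqrt((-2.5781)^2 + 1.8673^2) = 3.183302
Step 2: Project.
Since ||x|| > R, scale = R/||x|| = 2/3.183302 = 0.628278, proj(x) = scale * x
proj(x) = [-1.619764, 1.173184]
Step 3: Dot product.
a^T * proj(x) = -1*(-1.619764) - 5*1.173184 = -4.2462


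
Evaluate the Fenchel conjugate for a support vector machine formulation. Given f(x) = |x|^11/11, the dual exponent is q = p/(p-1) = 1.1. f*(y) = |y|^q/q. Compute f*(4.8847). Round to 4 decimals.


The conjugate exponent q satisfies 1/p + 1/q = 1.
p = 11, so q = 11/(11 - 1) = 1.1
|y|^q = 4.8847^1.1 = 5.7243
f*(4.8847) = 5.7243 / 1.1 = 5.2039


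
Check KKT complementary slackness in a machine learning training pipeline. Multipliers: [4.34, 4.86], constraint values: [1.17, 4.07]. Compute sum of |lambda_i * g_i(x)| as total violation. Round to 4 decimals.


KKT complementary slackness check:
lambda_1 * g_1 = 4.34 * 1.17 = 5.0778
lambda_2 * g_2 = 4.86 * 4.07 = 19.7802
Total violation = 5.0778 + 19.7802 = 24.858


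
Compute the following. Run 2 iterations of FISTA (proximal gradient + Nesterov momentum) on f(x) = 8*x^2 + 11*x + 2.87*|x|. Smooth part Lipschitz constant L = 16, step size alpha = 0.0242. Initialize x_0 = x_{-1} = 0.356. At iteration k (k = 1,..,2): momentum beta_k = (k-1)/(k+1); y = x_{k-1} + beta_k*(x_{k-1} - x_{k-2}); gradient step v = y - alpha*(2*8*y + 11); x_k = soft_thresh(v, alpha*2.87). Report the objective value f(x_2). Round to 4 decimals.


FISTA on f(x) = 8*x^2 + 11*x + 2.87*|x|
L = 16, alpha = 0.0242
Iteration 1: beta = 0.0, y = 0.356 + 0.0*(0.356 - 0.356) = 0.356
  grad(y) = 16.696, v = y - alpha*grad = -0.048
  prox(v) = soft_thresh(-0.048, 0.0695) = 0.0
Iteration 2: beta = 0.3333, y = 0.0 + 0.3333*(0.0 - 0.356) = -0.1187
  grad(y) = 9.1013, v = y - alpha*grad = -0.3389
  prox(v) = soft_thresh(-0.3389, 0.0695) = -0.2695
f(x_2) = 8*(-0.2695)^2 + 11*(-0.2695) + 2.87*|-0.2695| = -1.6099


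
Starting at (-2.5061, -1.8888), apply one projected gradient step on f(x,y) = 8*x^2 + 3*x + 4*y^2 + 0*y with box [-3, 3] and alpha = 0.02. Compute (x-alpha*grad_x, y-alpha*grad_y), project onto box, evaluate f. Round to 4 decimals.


Step 1: Compute gradient at (-2.5061, -1.8888).
grad_x = 2*8*-2.5061 + 3 = -37.0976
grad_y = 2*4*-1.8888 + 0 = -15.1104
Step 2: Gradient step.
x_raw = -2.5061 - 0.02*-37.0976 = -1.7641
y_raw = -1.8888 - 0.02*-15.1104 = -1.5866
Step 3: Project onto [-3, 3].
x_proj = clip(-1.7641) = -1.7641
y_proj = clip(-1.5866) = -1.5866
Step 4: Evaluate f.
f(-1.7641, -1.5866) = 29.6744


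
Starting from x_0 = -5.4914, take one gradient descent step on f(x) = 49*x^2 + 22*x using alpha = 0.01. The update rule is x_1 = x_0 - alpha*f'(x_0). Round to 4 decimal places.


We compute the gradient at x_0 and apply the update.
f'(x) = 98*x + 22
f'(-5.4914) = 98*-5.4914 + 22 = -516.1572
x_1 = -5.4914 - 0.01*-516.1572 = -0.3298


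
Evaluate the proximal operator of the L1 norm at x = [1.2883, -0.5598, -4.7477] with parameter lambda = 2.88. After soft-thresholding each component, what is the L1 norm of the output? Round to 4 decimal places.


Soft-thresholding with lambda = 2.88:
prox(1.2883) = sign(1.2883)*max(|1.2883| - 2.88, 0) = 0.0
prox(-0.5598) = sign(-0.5598)*max(|-0.5598| - 2.88, 0) = 0.0
prox(-4.7477) = sign(-4.7477)*max(|-4.7477| - 2.88, 0) = -1.8677
prox(x) = [0.0, 0.0, -1.8677]
||prox(x)||_1 = 0.0 + 0.0 + 1.8677 = 1.8677


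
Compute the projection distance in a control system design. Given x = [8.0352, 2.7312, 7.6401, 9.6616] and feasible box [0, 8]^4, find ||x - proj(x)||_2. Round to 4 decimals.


Project each component onto [0, 8].
clip(8.0352) = 8.0, clip(2.7312) = 2.7312, clip(7.6401) = 7.6401, clip(9.6616) = 8.0
Projection = [8.0, 2.7312, 7.6401, 8.0]
Squared diffs: [0.0012, 0.0, 0.0, 2.7609]
Distance = sqrt(2.7621) = 1.662


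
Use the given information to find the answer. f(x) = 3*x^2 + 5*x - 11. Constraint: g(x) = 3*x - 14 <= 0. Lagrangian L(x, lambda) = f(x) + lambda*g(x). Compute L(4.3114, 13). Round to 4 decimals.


Step 1: Evaluate f(x).
f(4.3114) = 3*4.3114^2 + 5*4.3114 - 11 = 66.3215
Step 2: Evaluate g(x).
g(4.3114) = 3*4.3114 - 14 = -1.0658
Step 3: Compute Lagrangian.
L = 66.3215 + 13*-1.0658 = 52.4661


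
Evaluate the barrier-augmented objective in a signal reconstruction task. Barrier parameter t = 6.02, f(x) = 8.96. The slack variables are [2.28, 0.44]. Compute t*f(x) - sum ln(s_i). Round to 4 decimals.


Step 1: Compute log-barrier.
ln values: [0.8242, -0.821]
phi = -(0.8242 - 0.821) = -0.0032
Step 2: Compute augmented objective.
t*f(x) = 6.02*8.96 = 53.9392
Total = 53.9392 - 0.0032 = 53.936


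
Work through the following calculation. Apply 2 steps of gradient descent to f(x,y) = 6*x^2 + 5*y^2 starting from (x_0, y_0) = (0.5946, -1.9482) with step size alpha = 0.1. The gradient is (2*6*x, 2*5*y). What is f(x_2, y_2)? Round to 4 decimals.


Gradient descent on f(x,y) = 6*x^2 + 5*y^2.
Starting point: (0.5946, -1.9482), alpha = 0.1
Step 1: grad_x = 2*6*0.5946 = 7.1352, grad_y = 2*5*-1.9482 = -19.482
  x_1 = 0.5946 - 0.1*7.1352 = -0.1189
  y_1 = -1.9482 - 0.1*-19.482 = 0.0
Step 2: grad_x = 2*6*-0.1189 = -1.427, grad_y = 2*5*0.0 = 0.0
  x_2 = -0.1189 - 0.1*-1.427 = 0.0238
  y_2 = 0.0 - 0.1*0.0 = 0.0
f(0.0238, 0.0) = 6*0.0238^2 + 5*0.0^2 = 0.0034


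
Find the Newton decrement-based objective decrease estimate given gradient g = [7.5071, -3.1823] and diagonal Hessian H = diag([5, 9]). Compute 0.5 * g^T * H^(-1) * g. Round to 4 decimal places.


Step 1: H is diagonal, so H^(-1) * g = [1.5014, -0.3536].
Step 2: g^T H^(-1) g = sum_i g_i^2 / H_ii
  = (7.5071)^2/5 + (-3.1823)^2/9
  = 11.2713 + 1.1252 = 12.3965
Step 3: Objective decrease = 0.5 * g^T H^(-1) g = 6.1983


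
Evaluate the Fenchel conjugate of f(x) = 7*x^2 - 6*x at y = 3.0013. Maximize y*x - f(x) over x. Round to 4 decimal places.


f*(y) = sup_x {y*x - a*x^2 - b*x} = sup_x {(y-b)*x - a*x^2}
FOC: (y - b) - 2a*x = 0 => x* = (y - b)/(2a)
x* = (3.0013 + 6)/(2*7) = 0.643
f*(3.0013) = (y-b)^2/(4a) = (3.0013 + 6)^2/(4*7)
= 81.0234/28 = 2.8937


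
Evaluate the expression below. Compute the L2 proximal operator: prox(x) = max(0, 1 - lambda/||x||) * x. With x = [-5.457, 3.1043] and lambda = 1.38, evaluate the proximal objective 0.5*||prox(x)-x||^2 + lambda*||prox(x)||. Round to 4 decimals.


Step 1: Compute ||x||.
||x|| = 6.2782
Step 2: Compute scaling factor.
scale = max(0, 1 - 1.38/6.2782) = 0.7802
Step 3: prox(x) = [-4.2575, 2.4219]
||prox(x)|| = 4.8982
Step 4: Proximal objective.
0.5*||prox-x||^2 = 0.9522
lambda*||prox|| = 6.7595
Total = 7.7117


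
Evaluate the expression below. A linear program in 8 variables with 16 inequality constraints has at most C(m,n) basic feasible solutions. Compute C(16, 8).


Each vertex corresponds to some choice of n active constraints out of m, so the number of vertices is at most C(m, n) = m! / (n!(m-n)!).
m = 16, n = 8
Numerator: 16 * 15 * 14 * 13 * 12 * 11 * 10 * 9
Denominator: 8! = 40320
C(16, 8) = 12870


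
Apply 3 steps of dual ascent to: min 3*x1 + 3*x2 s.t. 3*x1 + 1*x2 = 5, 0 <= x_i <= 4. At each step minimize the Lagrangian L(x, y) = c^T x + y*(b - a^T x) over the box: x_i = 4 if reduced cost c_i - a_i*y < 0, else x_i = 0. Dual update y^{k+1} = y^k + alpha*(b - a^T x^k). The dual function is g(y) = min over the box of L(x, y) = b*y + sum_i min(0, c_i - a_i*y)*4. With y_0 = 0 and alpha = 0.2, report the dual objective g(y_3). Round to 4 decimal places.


Dual ascent for LP: min 3*x1 + 3*x2, 3*x1 + 1*x2 = 5, 0 <= x_i <= 4
Step 1: y^k = 0.0, reduced costs: (3.0, 3.0)
  x^k = (0.0, 0.0), subgradient = b - a^T x = 5.0
  y^{k+1} = 0.0 + 0.2*5.0 = 1.0
Step 2: y^k = 1.0, reduced costs: (0.0, 2.0)
  x^k = (0.0, 0.0), subgradient = b - a^T x = 5.0
  y^{k+1} = 1.0 + 0.2*5.0 = 2.0
Step 3: y^k = 2.0, reduced costs: (-3.0, 1.0)
  x^k = (4.0, 0.0), subgradient = b - a^T x = -7.0
  y^{k+1} = 2.0 + 0.2*-7.0 = 0.6
Dual objective at y_3 = 0.6: reduced costs (1.2, 2.4), box minimizer x = (0.0, 0.0)
g(y_3) = b*y + (c1 - a1*y)*x1 + (c2 - a2*y)*x2 = 5*0.6 + 1.2*0.0 + 2.4*0.0 = 3.0 + 0.0 + 0.0 = 3.0


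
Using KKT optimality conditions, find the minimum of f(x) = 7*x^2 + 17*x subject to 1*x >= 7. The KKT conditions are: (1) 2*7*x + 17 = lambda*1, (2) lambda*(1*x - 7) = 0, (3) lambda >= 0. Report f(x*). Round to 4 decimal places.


Step 1: Try lambda = 0 (constraint inactive).
x_unc = -17/(2*7) = -1.2143
Check: 1*-1.2143 = -1.2143 < 7 -- violated!
Step 2: Constraint must be active: 1*x = 7
x* = 7/1 = 7.0
lambda = (2*7*7.0 + 17)/1 = 115.0
Step 3: Compute optimal value.
f(x*) = 7*7.0^2 + 17*7.0 = 462.0


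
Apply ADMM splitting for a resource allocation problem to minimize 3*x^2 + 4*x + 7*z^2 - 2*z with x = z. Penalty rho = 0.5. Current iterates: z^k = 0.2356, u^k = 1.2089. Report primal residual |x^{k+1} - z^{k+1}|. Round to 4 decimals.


ADMM iteration with rho = 0.5, z^k = 0.2356, u^k = 1.2089
Step 1: x-update.
Minimize 3*x^2 + 4*x + (0.5/2)*(x - 0.2356 + 1.2089)^2
FOC: (2*3 + 0.5)*x = -4 + 0.5*(0.2356 - 1.2089)
x^{k+1} = -0.6903
Step 2: z-update.
Minimize 7*z^2 - 2*z + (0.5/2)*(-0.6903 - z + 1.2089)^2
FOC: (2*7 + 0.5)*z = 2 + 0.5*(-0.6903 + 1.2089)
z^{k+1} = 0.1558
Step 3: u-update.
u^{k+1} = 1.2089 - 0.6903 - 0.1558 = 0.3628
Step 4: Primal residual = |-0.6903 - 0.1558| = 0.8461


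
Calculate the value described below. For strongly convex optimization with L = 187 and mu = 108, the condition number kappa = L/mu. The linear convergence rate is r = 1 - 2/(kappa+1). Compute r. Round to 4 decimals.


Step 1: Compute the condition number.
kappa = L/mu = 187/108 = 1.7315
Step 2: Compute the convergence rate.
r = 1 - 2/(kappa + 1) = 1 - 2*mu/(L + mu) = (L - mu)/(L + mu) = 79/295 = 0.2678


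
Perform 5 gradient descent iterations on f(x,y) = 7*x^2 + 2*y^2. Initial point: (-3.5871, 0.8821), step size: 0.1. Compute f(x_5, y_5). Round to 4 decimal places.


Gradient descent on f(x,y) = 7*x^2 + 2*y^2.
Starting point: (-3.5871, 0.8821), alpha = 0.1
Step 1: grad_x = 2*7*-3.5871 = -50.2194, grad_y = 2*2*0.8821 = 3.5284
  x_1 = -3.5871 - 0.1*-50.2194 = 1.4348
  y_1 = 0.8821 - 0.1*3.5284 = 0.5293
Step 2: grad_x = 2*7*1.4348 = 20.0878, grad_y = 2*2*0.5293 = 2.117
  x_2 = 1.4348 - 0.1*20.0878 = -0.5739
  y_2 = 0.5293 - 0.1*2.117 = 0.3176
Step 3: grad_x = 2*7*-0.5739 = -8.0351, grad_y = 2*2*0.3176 = 1.2702
  x_3 = -0.5739 - 0.1*-8.0351 = 0.2296
  y_3 = 0.3176 - 0.1*1.2702 = 0.1905
Step 4: grad_x = 2*7*0.2296 = 3.214, grad_y = 2*2*0.1905 = 0.7621
  x_4 = 0.2296 - 0.1*3.214 = -0.0918
  y_4 = 0.1905 - 0.1*0.7621 = 0.1143
Step 5: grad_x = 2*7*-0.0918 = -1.2856, grad_y = 2*2*0.1143 = 0.4573
  x_5 = -0.0918 - 0.1*-1.2856 = 0.0367
  y_5 = 0.1143 - 0.1*0.4573 = 0.0686
f(0.0367, 0.0686) = 7*0.0367^2 + 2*0.0686^2 = 0.0189


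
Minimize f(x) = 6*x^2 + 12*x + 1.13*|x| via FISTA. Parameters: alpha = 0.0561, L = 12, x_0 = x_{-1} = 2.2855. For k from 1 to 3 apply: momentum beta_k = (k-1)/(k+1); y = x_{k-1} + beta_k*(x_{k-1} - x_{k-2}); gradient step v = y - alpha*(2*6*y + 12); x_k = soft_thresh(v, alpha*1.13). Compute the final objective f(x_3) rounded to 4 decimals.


FISTA on f(x) = 6*x^2 + 12*x + 1.13*|x|
L = 12, alpha = 0.0561
Iteration 1: beta = 0.0, y = 2.2855 + 0.0*(2.2855 - 2.2855) = 2.2855
  grad(y) = 39.426, v = y - alpha*grad = 0.0737
  prox(v) = soft_thresh(0.0737, 0.0634) = 0.0103
Iteration 2: beta = 0.3333, y = 0.0103 + 0.3333*(0.0103 - 2.2855) = -0.7481
  grad(y) = 3.0229, v = y - alpha*grad = -0.9177
  prox(v) = soft_thresh(-0.9177, 0.0634) = -0.8543
Iteration 3: beta = 0.5, y = -0.8543 + 0.5*(-0.8543 - 0.0103) = -1.2866
  grad(y) = -3.4389, v = y - alpha*grad = -1.0937
  prox(v) = soft_thresh(-1.0937, 0.0634) = -1.0303
f(x_3) = 6*(-1.0303)^2 + 12*(-1.0303) + 1.13*|-1.0303| = -4.8303


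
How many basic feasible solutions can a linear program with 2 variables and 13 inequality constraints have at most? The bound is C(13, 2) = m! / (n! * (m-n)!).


Each vertex corresponds to some choice of n active constraints out of m, so the number of vertices is at most C(m, n) = m! / (n!(m-n)!).
m = 13, n = 2
Numerator: 13 * 12
Denominator: 2! = 2
C(13, 2) = 78


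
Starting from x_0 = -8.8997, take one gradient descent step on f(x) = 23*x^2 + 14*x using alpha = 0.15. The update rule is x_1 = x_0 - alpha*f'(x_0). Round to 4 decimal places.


We compute the gradient at x_0 and apply the update.
f'(x) = 46*x + 14
f'(-8.8997) = 46*-8.8997 + 14 = -395.3862
x_1 = -8.8997 - 0.15*-395.3862 = 50.4082


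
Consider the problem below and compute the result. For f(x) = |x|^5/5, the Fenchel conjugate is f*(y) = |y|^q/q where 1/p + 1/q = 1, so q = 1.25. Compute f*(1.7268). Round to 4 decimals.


The conjugate exponent q satisfies 1/p + 1/q = 1.
p = 5, so q = 5/(5 - 1) = 1.25
|y|^q = 1.7268^1.25 = 1.9795
f*(1.7268) = 1.9795 / 1.25 = 1.5836


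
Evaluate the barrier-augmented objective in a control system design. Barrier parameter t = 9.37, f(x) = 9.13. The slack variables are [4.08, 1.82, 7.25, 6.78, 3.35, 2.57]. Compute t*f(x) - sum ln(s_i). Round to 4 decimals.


Step 1: Compute log-barrier.
ln values: [1.4061, 0.5988, 1.981, 1.914, 1.209, 0.9439]
phi = -(1.4061 + 0.5988 + 1.981 + 1.914 + 1.209 + 0.9439) = -8.0528
Step 2: Compute augmented objective.
t*f(x) = 9.37*9.13 = 85.5481
Total = 85.5481 - 8.0528 = 77.4953


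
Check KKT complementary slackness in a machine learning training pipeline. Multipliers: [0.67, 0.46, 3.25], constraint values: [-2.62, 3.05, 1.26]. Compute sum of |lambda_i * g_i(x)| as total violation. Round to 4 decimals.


KKT complementary slackness check:
lambda_1 * g_1 = 0.67 * -2.62 = -1.7554
lambda_2 * g_2 = 0.46 * 3.05 = 1.403
lambda_3 * g_3 = 3.25 * 1.26 = 4.095
Total violation = 1.7554 + 1.403 + 4.095 = 7.2534


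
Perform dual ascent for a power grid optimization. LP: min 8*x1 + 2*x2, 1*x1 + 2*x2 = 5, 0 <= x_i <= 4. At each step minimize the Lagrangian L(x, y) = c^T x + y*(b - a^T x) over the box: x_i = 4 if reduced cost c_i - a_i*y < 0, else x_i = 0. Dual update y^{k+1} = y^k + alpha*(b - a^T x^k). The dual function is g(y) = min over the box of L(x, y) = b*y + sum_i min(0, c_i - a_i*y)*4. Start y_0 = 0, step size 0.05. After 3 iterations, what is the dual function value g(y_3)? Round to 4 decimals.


Dual ascent for LP: min 8*x1 + 2*x2, 1*x1 + 2*x2 = 5, 0 <= x_i <= 4
Step 1: y^k = 0.0, reduced costs: (8.0, 2.0)
  x^k = (0.0, 0.0), subgradient = b - a^T x = 5.0
  y^{k+1} = 0.0 + 0.05*5.0 = 0.25
Step 2: y^k = 0.25, reduced costs: (7.75, 1.5)
  x^k = (0.0, 0.0), subgradient = b - a^T x = 5.0
  y^{k+1} = 0.25 + 0.05*5.0 = 0.5
Step 3: y^k = 0.5, reduced costs: (7.5, 1.0)
  x^k = (0.0, 0.0), subgradient = b - a^T x = 5.0
  y^{k+1} = 0.5 + 0.05*5.0 = 0.75
Dual objective at y_3 = 0.75: reduced costs (7.25, 0.5), box minimizer x = (0.0, 0.0)
g(y_3) = b*y + (c1 - a1*y)*x1 + (c2 - a2*y)*x2 = 5*0.75 + 7.25*0.0 + 0.5*0.0 = 3.75 + 0.0 + 0.0 = 3.75


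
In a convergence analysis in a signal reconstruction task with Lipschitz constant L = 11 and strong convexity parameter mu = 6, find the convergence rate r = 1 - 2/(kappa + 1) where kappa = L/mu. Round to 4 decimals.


Step 1: Compute the condition number.
kappa = L/mu = 11/6 = 1.8333
Step 2: Compute the convergence rate.
r = 1 - 2/(kappa + 1) = 1 - 2*mu/(L + mu) = (L - mu)/(L + mu) = 5/17 = 0.2941


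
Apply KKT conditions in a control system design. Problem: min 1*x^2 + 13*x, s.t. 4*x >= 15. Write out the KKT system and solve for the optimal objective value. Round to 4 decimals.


Step 1: Try lambda = 0 (constraint inactive).
x_unc = -13/(2*1) = -6.5
Check: 4*-6.5 = -26.0 < 15 -- violated!
Step 2: Constraint must be active: 4*x = 15
x* = 15/4 = 3.75
lambda = (2*1*3.75 + 13)/4 = 5.125
Step 3: Compute optimal value.
f(x*) = 1*3.75^2 + 13*3.75 = 62.8125


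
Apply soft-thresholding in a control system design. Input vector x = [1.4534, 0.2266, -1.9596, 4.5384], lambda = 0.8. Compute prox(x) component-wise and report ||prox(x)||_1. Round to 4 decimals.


Soft-thresholding with lambda = 0.8:
prox(1.4534) = sign(1.4534)*max(|1.4534| - 0.8, 0) = 0.6534
prox(0.2266) = sign(0.2266)*max(|0.2266| - 0.8, 0) = 0.0
prox(-1.9596) = sign(-1.9596)*max(|-1.9596| - 0.8, 0) = -1.1596
prox(4.5384) = sign(4.5384)*max(|4.5384| - 0.8, 0) = 3.7384
prox(x) = [0.6534, 0.0, -1.1596, 3.7384]
||prox(x)||_1 = 0.6534 + 0.0 + 1.1596 + 3.7384 = 5.5514


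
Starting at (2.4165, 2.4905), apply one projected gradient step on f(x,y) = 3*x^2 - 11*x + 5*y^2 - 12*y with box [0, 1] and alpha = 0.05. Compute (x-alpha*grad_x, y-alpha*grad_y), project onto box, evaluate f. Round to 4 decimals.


Step 1: Compute gradient at (2.4165, 2.4905).
grad_x = 2*3*2.4165 - 11 = 3.499
grad_y = 2*5*2.4905 - 12 = 12.905
Step 2: Gradient step.
x_raw = 2.4165 - 0.05*3.499 = 2.2416
y_raw = 2.4905 - 0.05*12.905 = 1.8453
Step 3: Project onto [0, 1].
x_proj = clip(2.2416) = 1.0
y_proj = clip(1.8453) = 1.0
Step 4: Evaluate f.
f(1.0, 1.0) = -15.0


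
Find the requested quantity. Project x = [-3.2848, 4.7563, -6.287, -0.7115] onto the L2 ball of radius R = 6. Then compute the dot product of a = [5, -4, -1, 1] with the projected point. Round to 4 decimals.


Step 1: Compute ||x|| (intermediates to 6 decimals).
||x|| = sqrt((-3.2848)^2 + 4.7563^2 + (-6.287)^2 + (-0.7115)^2) = 8.57
Step 2: Project.
Since ||x|| > R, scale = R/||x|| = 6/8.57 = 0.700117, proj(x) = scale * x
proj(x) = [-2.299744, 3.329966, -4.401636, -0.498133]
Step 3: Dot product.
a^T * proj(x) = 5*(-2.299744) - 4*3.329966 - 1*(-4.401636) + 1*(-0.498133) = -20.9151


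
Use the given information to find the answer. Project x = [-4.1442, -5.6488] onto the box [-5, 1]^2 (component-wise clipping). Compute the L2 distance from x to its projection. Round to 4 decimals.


Project each component onto [-5, 1].
clip(-4.1442) = -4.1442, clip(-5.6488) = -5.0
Projection = [-4.1442, -5.0]
Squared diffs: [0.0, 0.4209]
Distance = sqrt(0.4209) = 0.6488


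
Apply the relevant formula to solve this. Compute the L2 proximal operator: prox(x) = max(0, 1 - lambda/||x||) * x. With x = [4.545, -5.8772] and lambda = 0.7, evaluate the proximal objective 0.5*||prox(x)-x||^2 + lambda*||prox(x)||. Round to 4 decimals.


Step 1: Compute ||x||.
||x|| = 7.4296
Step 2: Compute scaling factor.
scale = max(0, 1 - 0.7/7.4296) = 0.9058
Step 3: prox(x) = [4.1168, -5.3235]
||prox(x)|| = 6.7296
Step 4: Proximal objective.
0.5*||prox-x||^2 = 0.245
lambda*||prox|| = 4.7107
Total = 4.9557


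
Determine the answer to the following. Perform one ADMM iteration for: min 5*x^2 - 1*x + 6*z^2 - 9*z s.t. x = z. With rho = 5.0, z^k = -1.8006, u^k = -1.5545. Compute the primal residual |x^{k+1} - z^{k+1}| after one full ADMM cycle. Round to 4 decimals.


ADMM iteration with rho = 5.0, z^k = -1.8006, u^k = -1.5545
Step 1: x-update.
Minimize 5*x^2 - 1*x + (5.0/2)*(x + 1.8006 - 1.5545)^2
FOC: (2*5 + 5.0)*x = 1 + 5.0*(-1.8006 + 1.5545)
x^{k+1} = -0.0154
Step 2: z-update.
Minimize 6*z^2 - 9*z + (5.0/2)*(-0.0154 - z - 1.5545)^2
FOC: (2*6 + 5.0)*z = 9 + 5.0*(-0.0154 - 1.5545)
z^{k+1} = 0.0677
Step 3: u-update.
u^{k+1} = -1.5545 - 0.0154 - 0.0677 = -1.6376
Step 4: Primal residual = |-0.0154 - 0.0677| = 0.0831
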